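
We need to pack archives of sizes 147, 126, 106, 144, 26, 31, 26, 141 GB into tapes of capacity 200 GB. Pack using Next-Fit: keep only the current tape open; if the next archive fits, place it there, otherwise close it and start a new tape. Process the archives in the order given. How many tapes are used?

5

147 GB → tape 1 (remaining 53 GB)
126 GB → tape 2 (remaining 74 GB)
106 GB → tape 3 (remaining 94 GB)
144 GB → tape 4 (remaining 56 GB)
26 GB → tape 4 (remaining 30 GB)
31 GB → tape 5 (remaining 169 GB)
26 GB → tape 5 (remaining 143 GB)
141 GB → tape 5 (remaining 2 GB)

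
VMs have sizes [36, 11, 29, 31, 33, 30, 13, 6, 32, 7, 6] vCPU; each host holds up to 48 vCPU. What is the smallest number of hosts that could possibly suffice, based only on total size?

5

Total size = 36 + 11 + 29 + 31 + 33 + 30 + 13 + 6 + 32 + 7 + 6 = 234 vCPU.
⌈234 / 48⌉ = 5.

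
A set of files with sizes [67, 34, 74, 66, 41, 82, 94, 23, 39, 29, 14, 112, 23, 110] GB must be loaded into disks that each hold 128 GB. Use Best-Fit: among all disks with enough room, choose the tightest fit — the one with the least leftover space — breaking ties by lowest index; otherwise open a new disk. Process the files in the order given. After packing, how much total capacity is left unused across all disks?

disk 1: place 67 GB, 61 GB left
disk 1: place 34 GB, 27 GB left
disk 2: place 74 GB, 54 GB left
disk 3: place 66 GB, 62 GB left
disk 2: place 41 GB, 13 GB left
disk 4: place 82 GB, 46 GB left
disk 5: place 94 GB, 34 GB left
disk 1: place 23 GB, 4 GB left
disk 4: place 39 GB, 7 GB left
disk 5: place 29 GB, 5 GB left
disk 3: place 14 GB, 48 GB left
disk 6: place 112 GB, 16 GB left
disk 3: place 23 GB, 25 GB left
disk 7: place 110 GB, 18 GB left
7 disks × 128 GB = 896 GB; used 808 GB; unused 88 GB.

88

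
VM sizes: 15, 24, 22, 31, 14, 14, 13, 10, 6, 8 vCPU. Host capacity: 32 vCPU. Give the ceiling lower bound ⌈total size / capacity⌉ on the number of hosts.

Total size = 15 + 24 + 22 + 31 + 14 + 14 + 13 + 10 + 6 + 8 = 157 vCPU.
⌈157 / 32⌉ = 5.

5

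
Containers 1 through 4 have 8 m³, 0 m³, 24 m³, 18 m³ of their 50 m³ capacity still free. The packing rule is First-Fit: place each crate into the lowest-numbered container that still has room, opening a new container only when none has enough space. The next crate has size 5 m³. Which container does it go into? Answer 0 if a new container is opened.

Containers with room: container 1 (8 m³), container 3 (24 m³), container 4 (18 m³).
The first with room is container 1.

1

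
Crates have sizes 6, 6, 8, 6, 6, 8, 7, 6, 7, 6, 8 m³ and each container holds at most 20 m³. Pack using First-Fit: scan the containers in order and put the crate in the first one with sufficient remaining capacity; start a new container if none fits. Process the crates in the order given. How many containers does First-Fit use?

6 m³ → container 1 (remaining 14 m³)
6 m³ → container 1 (remaining 8 m³)
8 m³ → container 1 (remaining 0 m³)
6 m³ → container 2 (remaining 14 m³)
6 m³ → container 2 (remaining 8 m³)
8 m³ → container 2 (remaining 0 m³)
7 m³ → container 3 (remaining 13 m³)
6 m³ → container 3 (remaining 7 m³)
7 m³ → container 3 (remaining 0 m³)
6 m³ → container 4 (remaining 14 m³)
8 m³ → container 4 (remaining 6 m³)

4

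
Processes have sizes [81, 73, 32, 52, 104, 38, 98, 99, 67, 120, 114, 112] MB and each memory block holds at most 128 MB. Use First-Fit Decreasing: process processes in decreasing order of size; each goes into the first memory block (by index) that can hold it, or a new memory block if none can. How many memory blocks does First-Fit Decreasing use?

9

Sorted descending: 120, 114, 112, 104, 99, 98, 81, 73, 67, 52, 38, 32.
120 MB → memory block 1 (remaining 8 MB)
114 MB → memory block 2 (remaining 14 MB)
112 MB → memory block 3 (remaining 16 MB)
104 MB → memory block 4 (remaining 24 MB)
99 MB → memory block 5 (remaining 29 MB)
98 MB → memory block 6 (remaining 30 MB)
81 MB → memory block 7 (remaining 47 MB)
73 MB → memory block 8 (remaining 55 MB)
67 MB → memory block 9 (remaining 61 MB)
52 MB → memory block 8 (remaining 3 MB)
38 MB → memory block 7 (remaining 9 MB)
32 MB → memory block 9 (remaining 29 MB)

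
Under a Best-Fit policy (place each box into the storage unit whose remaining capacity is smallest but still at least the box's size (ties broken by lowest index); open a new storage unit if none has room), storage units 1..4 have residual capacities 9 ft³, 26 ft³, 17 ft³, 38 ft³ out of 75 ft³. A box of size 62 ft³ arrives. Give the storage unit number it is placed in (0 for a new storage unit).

No storage unit has ≥ 62 ft³ free, so a new storage unit is opened.

0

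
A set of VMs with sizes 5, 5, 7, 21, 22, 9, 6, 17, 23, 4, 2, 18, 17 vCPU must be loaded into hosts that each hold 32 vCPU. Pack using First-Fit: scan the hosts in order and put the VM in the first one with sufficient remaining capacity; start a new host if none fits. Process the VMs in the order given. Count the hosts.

Put 5 vCPU in host 1; 27 vCPU remain.
Put 5 vCPU in host 1; 22 vCPU remain.
Put 7 vCPU in host 1; 15 vCPU remain.
Put 21 vCPU in host 2; 11 vCPU remain.
Put 22 vCPU in host 3; 10 vCPU remain.
Put 9 vCPU in host 1; 6 vCPU remain.
Put 6 vCPU in host 1; 0 vCPU remain.
Put 17 vCPU in host 4; 15 vCPU remain.
Put 23 vCPU in host 5; 9 vCPU remain.
Put 4 vCPU in host 2; 7 vCPU remain.
Put 2 vCPU in host 2; 5 vCPU remain.
Put 18 vCPU in host 6; 14 vCPU remain.
Put 17 vCPU in host 7; 15 vCPU remain.
Final hosts: [5,5,7,9,6] [21,4,2] [22] [17] [23] [18] [17].

7 hosts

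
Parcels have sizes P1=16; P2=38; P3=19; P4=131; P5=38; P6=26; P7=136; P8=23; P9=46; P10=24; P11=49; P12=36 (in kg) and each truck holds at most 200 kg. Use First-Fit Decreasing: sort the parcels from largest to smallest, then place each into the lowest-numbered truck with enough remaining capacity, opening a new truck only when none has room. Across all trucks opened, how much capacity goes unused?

18

Sorted descending: 136, 131, 49, 46, 38, 38, 36, 26, 24, 23, 19, 16.
truck 1: place 136 kg, 64 kg left
truck 2: place 131 kg, 69 kg left
truck 1: place 49 kg, 15 kg left
truck 2: place 46 kg, 23 kg left
truck 3: place 38 kg, 162 kg left
truck 3: place 38 kg, 124 kg left
truck 3: place 36 kg, 88 kg left
truck 3: place 26 kg, 62 kg left
truck 3: place 24 kg, 38 kg left
truck 2: place 23 kg, 0 kg left
truck 3: place 19 kg, 19 kg left
truck 3: place 16 kg, 3 kg left
3 trucks × 200 kg = 600 kg; used 582 kg; unused 18 kg.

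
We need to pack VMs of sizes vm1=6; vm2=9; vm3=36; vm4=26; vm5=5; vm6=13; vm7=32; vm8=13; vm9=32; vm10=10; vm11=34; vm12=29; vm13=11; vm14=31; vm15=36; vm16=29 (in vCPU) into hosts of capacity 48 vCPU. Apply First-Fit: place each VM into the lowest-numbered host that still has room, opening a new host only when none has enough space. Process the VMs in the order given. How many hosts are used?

Put vm1 (6 vCPU) in host 1; 42 vCPU remain.
Put vm2 (9 vCPU) in host 1; 33 vCPU remain.
Put vm3 (36 vCPU) in host 2; 12 vCPU remain.
Put vm4 (26 vCPU) in host 1; 7 vCPU remain.
Put vm5 (5 vCPU) in host 1; 2 vCPU remain.
Put vm6 (13 vCPU) in host 3; 35 vCPU remain.
Put vm7 (32 vCPU) in host 3; 3 vCPU remain.
Put vm8 (13 vCPU) in host 4; 35 vCPU remain.
Put vm9 (32 vCPU) in host 4; 3 vCPU remain.
Put vm10 (10 vCPU) in host 2; 2 vCPU remain.
Put vm11 (34 vCPU) in host 5; 14 vCPU remain.
Put vm12 (29 vCPU) in host 6; 19 vCPU remain.
Put vm13 (11 vCPU) in host 5; 3 vCPU remain.
Put vm14 (31 vCPU) in host 7; 17 vCPU remain.
Put vm15 (36 vCPU) in host 8; 12 vCPU remain.
Put vm16 (29 vCPU) in host 9; 19 vCPU remain.

9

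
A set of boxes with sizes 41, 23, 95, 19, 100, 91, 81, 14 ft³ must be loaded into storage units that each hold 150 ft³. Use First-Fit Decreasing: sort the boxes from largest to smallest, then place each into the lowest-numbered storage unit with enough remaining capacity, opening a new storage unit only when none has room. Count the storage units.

Sorted descending: 100, 95, 91, 81, 41, 23, 19, 14.
Put 100 ft³ in storage unit 1; 50 ft³ remain.
Put 95 ft³ in storage unit 2; 55 ft³ remain.
Put 91 ft³ in storage unit 3; 59 ft³ remain.
Put 81 ft³ in storage unit 4; 69 ft³ remain.
Put 41 ft³ in storage unit 1; 9 ft³ remain.
Put 23 ft³ in storage unit 2; 32 ft³ remain.
Put 19 ft³ in storage unit 2; 13 ft³ remain.
Put 14 ft³ in storage unit 3; 45 ft³ remain.

4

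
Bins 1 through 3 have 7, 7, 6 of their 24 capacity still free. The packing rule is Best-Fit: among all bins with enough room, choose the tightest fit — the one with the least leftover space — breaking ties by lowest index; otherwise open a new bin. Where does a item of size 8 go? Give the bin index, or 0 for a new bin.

No bin has ≥ 8 free, so a new bin is opened.

0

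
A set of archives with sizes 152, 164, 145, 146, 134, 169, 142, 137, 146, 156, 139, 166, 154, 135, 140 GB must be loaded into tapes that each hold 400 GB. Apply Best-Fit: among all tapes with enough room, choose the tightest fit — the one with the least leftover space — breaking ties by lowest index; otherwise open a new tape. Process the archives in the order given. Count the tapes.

8

tape 1: place 152 GB, 248 GB left
tape 1: place 164 GB, 84 GB left
tape 2: place 145 GB, 255 GB left
tape 2: place 146 GB, 109 GB left
tape 3: place 134 GB, 266 GB left
tape 3: place 169 GB, 97 GB left
tape 4: place 142 GB, 258 GB left
tape 4: place 137 GB, 121 GB left
tape 5: place 146 GB, 254 GB left
tape 5: place 156 GB, 98 GB left
tape 6: place 139 GB, 261 GB left
tape 6: place 166 GB, 95 GB left
tape 7: place 154 GB, 246 GB left
tape 7: place 135 GB, 111 GB left
tape 8: place 140 GB, 260 GB left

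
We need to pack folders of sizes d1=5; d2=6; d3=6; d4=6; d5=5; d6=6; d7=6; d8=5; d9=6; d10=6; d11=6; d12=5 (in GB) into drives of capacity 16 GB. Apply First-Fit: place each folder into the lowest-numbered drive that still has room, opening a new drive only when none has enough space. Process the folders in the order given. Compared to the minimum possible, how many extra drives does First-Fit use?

0

First-Fit: [5,6,5] [6,6] [6,6] [5,6,5] [6,6] → 5 drives.
Total size 68 GB; any packing needs at least ⌈68/16⌉ = 5 drives.
So 5 is already optimal.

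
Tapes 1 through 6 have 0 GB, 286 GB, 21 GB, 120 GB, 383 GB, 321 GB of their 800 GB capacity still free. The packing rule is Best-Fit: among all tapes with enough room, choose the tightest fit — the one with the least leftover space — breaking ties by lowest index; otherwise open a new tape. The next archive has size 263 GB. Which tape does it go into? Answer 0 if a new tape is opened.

2

Tapes with room: tape 2 (286 GB), tape 5 (383 GB), tape 6 (321 GB).
Tightest fit is tape 2 with 286 GB free.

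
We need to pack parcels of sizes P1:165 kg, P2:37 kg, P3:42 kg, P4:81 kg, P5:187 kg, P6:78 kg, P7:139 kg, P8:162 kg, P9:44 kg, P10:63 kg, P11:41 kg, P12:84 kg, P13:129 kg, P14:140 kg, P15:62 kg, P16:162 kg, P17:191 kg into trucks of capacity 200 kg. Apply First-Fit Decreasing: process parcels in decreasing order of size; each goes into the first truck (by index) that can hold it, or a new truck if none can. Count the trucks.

10 trucks

Sorted descending: 191, 187, 165, 162, 162, 140, 139, 129, 84, 81, 78, 63, 62, 44, 42, 41, 37.
Put 191 kg in truck 1; 9 kg remain.
Put 187 kg in truck 2; 13 kg remain.
Put 165 kg in truck 3; 35 kg remain.
Put 162 kg in truck 4; 38 kg remain.
Put 162 kg in truck 5; 38 kg remain.
Put 140 kg in truck 6; 60 kg remain.
Put 139 kg in truck 7; 61 kg remain.
Put 129 kg in truck 8; 71 kg remain.
Put 84 kg in truck 9; 116 kg remain.
Put 81 kg in truck 9; 35 kg remain.
Put 78 kg in truck 10; 122 kg remain.
Put 63 kg in truck 8; 8 kg remain.
Put 62 kg in truck 10; 60 kg remain.
Put 44 kg in truck 6; 16 kg remain.
Put 42 kg in truck 7; 19 kg remain.
Put 41 kg in truck 10; 19 kg remain.
Put 37 kg in truck 4; 1 kg remain.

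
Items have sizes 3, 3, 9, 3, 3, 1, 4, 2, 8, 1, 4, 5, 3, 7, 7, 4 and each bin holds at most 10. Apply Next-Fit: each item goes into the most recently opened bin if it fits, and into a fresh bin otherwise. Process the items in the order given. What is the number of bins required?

9

Put 3 in bin 1; 7 remain.
Put 3 in bin 1; 4 remain.
Put 9 in bin 2; 1 remain.
Put 3 in bin 3; 7 remain.
Put 3 in bin 3; 4 remain.
Put 1 in bin 3; 3 remain.
Put 4 in bin 4; 6 remain.
Put 2 in bin 4; 4 remain.
Put 8 in bin 5; 2 remain.
Put 1 in bin 5; 1 remain.
Put 4 in bin 6; 6 remain.
Put 5 in bin 6; 1 remain.
Put 3 in bin 7; 7 remain.
Put 7 in bin 7; 0 remain.
Put 7 in bin 8; 3 remain.
Put 4 in bin 9; 6 remain.
Final bins: [3,3] [9] [3,3,1] [4,2] [8,1] [4,5] [3,7] [7] [4].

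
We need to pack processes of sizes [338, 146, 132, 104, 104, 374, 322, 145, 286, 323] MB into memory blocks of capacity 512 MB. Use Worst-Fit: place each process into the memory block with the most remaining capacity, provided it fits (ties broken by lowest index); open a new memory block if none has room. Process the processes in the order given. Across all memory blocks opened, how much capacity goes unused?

Put 338 MB in memory block 1; 174 MB remain.
Put 146 MB in memory block 1; 28 MB remain.
Put 132 MB in memory block 2; 380 MB remain.
Put 104 MB in memory block 2; 276 MB remain.
Put 104 MB in memory block 2; 172 MB remain.
Put 374 MB in memory block 3; 138 MB remain.
Put 322 MB in memory block 4; 190 MB remain.
Put 145 MB in memory block 4; 45 MB remain.
Put 286 MB in memory block 5; 226 MB remain.
Put 323 MB in memory block 6; 189 MB remain.
6 memory blocks × 512 MB = 3072 MB; used 2274 MB; unused 798 MB.

798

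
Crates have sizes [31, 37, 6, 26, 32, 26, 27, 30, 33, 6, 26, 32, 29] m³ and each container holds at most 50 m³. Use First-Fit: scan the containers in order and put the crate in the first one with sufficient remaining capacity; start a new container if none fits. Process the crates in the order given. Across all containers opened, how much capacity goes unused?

31 m³ → container 1 (remaining 19 m³)
37 m³ → container 2 (remaining 13 m³)
6 m³ → container 1 (remaining 13 m³)
26 m³ → container 3 (remaining 24 m³)
32 m³ → container 4 (remaining 18 m³)
26 m³ → container 5 (remaining 24 m³)
27 m³ → container 6 (remaining 23 m³)
30 m³ → container 7 (remaining 20 m³)
33 m³ → container 8 (remaining 17 m³)
6 m³ → container 1 (remaining 7 m³)
26 m³ → container 9 (remaining 24 m³)
32 m³ → container 10 (remaining 18 m³)
29 m³ → container 11 (remaining 21 m³)
11 containers × 50 m³ = 550 m³; used 341 m³; unused 209 m³.

209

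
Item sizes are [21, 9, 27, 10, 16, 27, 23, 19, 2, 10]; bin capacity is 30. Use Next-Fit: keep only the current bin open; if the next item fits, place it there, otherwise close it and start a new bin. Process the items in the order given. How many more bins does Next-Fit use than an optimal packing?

Next-Fit: [21,9] [27] [10,16] [27] [23] [19,2] [10] → 7 bins.
Total size 164; any packing needs at least ⌈164/30⌉ = 6 bins.
An optimal packing achieves that bound: [27,2] [27] [23] [21,9] [19,10] [16,10] → 6 bins.
Excess: 7 − 6 = 1.

1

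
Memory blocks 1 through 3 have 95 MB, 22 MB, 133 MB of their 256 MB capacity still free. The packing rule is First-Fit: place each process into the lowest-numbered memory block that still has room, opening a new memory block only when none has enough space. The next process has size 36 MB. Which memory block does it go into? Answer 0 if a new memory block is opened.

1

Memory blocks with room: memory block 1 (95 MB), memory block 3 (133 MB).
The first with room is memory block 1.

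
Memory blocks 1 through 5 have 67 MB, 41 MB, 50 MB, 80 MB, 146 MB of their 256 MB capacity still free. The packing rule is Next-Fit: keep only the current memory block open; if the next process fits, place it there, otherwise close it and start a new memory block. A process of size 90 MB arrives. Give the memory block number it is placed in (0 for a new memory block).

Next-Fit only looks at memory block 5, which has 146 MB free.
90 MB fits there.

5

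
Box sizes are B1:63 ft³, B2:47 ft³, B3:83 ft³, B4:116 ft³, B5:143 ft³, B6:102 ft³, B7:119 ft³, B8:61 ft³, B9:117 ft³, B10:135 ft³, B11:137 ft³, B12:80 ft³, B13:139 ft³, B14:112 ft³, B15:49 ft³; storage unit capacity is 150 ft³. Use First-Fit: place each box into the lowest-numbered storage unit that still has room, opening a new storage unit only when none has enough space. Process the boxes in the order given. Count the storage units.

storage unit 1: place B1 (63 ft³), 87 ft³ left
storage unit 1: place B2 (47 ft³), 40 ft³ left
storage unit 2: place B3 (83 ft³), 67 ft³ left
storage unit 3: place B4 (116 ft³), 34 ft³ left
storage unit 4: place B5 (143 ft³), 7 ft³ left
storage unit 5: place B6 (102 ft³), 48 ft³ left
storage unit 6: place B7 (119 ft³), 31 ft³ left
storage unit 2: place B8 (61 ft³), 6 ft³ left
storage unit 7: place B9 (117 ft³), 33 ft³ left
storage unit 8: place B10 (135 ft³), 15 ft³ left
storage unit 9: place B11 (137 ft³), 13 ft³ left
storage unit 10: place B12 (80 ft³), 70 ft³ left
storage unit 11: place B13 (139 ft³), 11 ft³ left
storage unit 12: place B14 (112 ft³), 38 ft³ left
storage unit 10: place B15 (49 ft³), 21 ft³ left
Final storage units: [63,47] [83,61] [116] [143] [102] [119] [117] [135] [137] [80,49] [139] [112].

12 storage units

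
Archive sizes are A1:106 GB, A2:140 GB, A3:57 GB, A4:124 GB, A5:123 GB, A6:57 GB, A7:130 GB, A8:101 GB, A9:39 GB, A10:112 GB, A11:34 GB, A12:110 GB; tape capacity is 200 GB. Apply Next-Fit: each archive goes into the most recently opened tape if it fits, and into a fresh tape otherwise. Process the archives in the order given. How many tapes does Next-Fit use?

8

A1 (106 GB) → tape 1 (remaining 94 GB)
A2 (140 GB) → tape 2 (remaining 60 GB)
A3 (57 GB) → tape 2 (remaining 3 GB)
A4 (124 GB) → tape 3 (remaining 76 GB)
A5 (123 GB) → tape 4 (remaining 77 GB)
A6 (57 GB) → tape 4 (remaining 20 GB)
A7 (130 GB) → tape 5 (remaining 70 GB)
A8 (101 GB) → tape 6 (remaining 99 GB)
A9 (39 GB) → tape 6 (remaining 60 GB)
A10 (112 GB) → tape 7 (remaining 88 GB)
A11 (34 GB) → tape 7 (remaining 54 GB)
A12 (110 GB) → tape 8 (remaining 90 GB)
Final tapes: [106] [140,57] [124] [123,57] [130] [101,39] [112,34] [110].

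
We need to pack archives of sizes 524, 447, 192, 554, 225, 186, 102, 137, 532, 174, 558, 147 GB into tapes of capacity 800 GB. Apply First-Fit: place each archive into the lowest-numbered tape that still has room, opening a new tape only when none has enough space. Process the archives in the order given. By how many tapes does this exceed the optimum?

1

First-Fit: [524,192] [447,225,102] [554,186] [137,532] [174,558] [147] → 6 tapes.
Total size 3778 GB; any packing needs at least ⌈3778/800⌉ = 5 tapes.
An optimal packing achieves that bound: [558,225] [554,192] [532,186] [524,174,102] [447,147,137] → 5 tapes.
Excess: 6 − 5 = 1.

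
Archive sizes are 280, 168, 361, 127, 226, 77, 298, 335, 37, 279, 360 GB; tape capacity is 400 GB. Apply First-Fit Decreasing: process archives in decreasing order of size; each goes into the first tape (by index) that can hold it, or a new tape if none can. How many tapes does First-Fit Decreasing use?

Sorted descending: 361, 360, 335, 298, 280, 279, 226, 168, 127, 77, 37.
Put 361 GB in tape 1; 39 GB remain.
Put 360 GB in tape 2; 40 GB remain.
Put 335 GB in tape 3; 65 GB remain.
Put 298 GB in tape 4; 102 GB remain.
Put 280 GB in tape 5; 120 GB remain.
Put 279 GB in tape 6; 121 GB remain.
Put 226 GB in tape 7; 174 GB remain.
Put 168 GB in tape 7; 6 GB remain.
Put 127 GB in tape 8; 273 GB remain.
Put 77 GB in tape 4; 25 GB remain.
Put 37 GB in tape 1; 2 GB remain.

8 tapes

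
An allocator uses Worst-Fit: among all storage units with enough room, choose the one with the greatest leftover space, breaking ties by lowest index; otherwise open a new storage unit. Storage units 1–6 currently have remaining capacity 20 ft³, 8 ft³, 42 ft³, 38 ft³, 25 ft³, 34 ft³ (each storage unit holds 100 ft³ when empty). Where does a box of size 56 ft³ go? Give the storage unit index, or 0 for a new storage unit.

0

No storage unit has ≥ 56 ft³ free, so a new storage unit is opened.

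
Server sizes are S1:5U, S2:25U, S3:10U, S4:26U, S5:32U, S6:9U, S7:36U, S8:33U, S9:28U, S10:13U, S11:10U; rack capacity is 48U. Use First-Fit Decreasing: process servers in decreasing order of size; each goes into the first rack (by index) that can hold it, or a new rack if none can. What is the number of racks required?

6

Sorted descending: 36, 33, 32, 28, 26, 25, 13, 10, 10, 9, 5.
36U → rack 1 (remaining 12U)
33U → rack 2 (remaining 15U)
32U → rack 3 (remaining 16U)
28U → rack 4 (remaining 20U)
26U → rack 5 (remaining 22U)
25U → rack 6 (remaining 23U)
13U → rack 2 (remaining 2U)
10U → rack 1 (remaining 2U)
10U → rack 3 (remaining 6U)
9U → rack 4 (remaining 11U)
5U → rack 3 (remaining 1U)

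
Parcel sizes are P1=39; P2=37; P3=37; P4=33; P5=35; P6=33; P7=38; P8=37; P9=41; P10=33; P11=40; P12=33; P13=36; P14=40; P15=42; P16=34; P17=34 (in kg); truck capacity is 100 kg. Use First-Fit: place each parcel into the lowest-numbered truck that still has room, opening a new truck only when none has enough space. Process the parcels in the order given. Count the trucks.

P1 (39 kg) → truck 1 (remaining 61 kg)
P2 (37 kg) → truck 1 (remaining 24 kg)
P3 (37 kg) → truck 2 (remaining 63 kg)
P4 (33 kg) → truck 2 (remaining 30 kg)
P5 (35 kg) → truck 3 (remaining 65 kg)
P6 (33 kg) → truck 3 (remaining 32 kg)
P7 (38 kg) → truck 4 (remaining 62 kg)
P8 (37 kg) → truck 4 (remaining 25 kg)
P9 (41 kg) → truck 5 (remaining 59 kg)
P10 (33 kg) → truck 5 (remaining 26 kg)
P11 (40 kg) → truck 6 (remaining 60 kg)
P12 (33 kg) → truck 6 (remaining 27 kg)
P13 (36 kg) → truck 7 (remaining 64 kg)
P14 (40 kg) → truck 7 (remaining 24 kg)
P15 (42 kg) → truck 8 (remaining 58 kg)
P16 (34 kg) → truck 8 (remaining 24 kg)
P17 (34 kg) → truck 9 (remaining 66 kg)

9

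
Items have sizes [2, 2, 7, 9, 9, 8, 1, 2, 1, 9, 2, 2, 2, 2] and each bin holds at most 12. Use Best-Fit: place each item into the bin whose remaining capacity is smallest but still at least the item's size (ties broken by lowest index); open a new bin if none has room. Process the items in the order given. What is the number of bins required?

bin 1: place 2, 10 left
bin 1: place 2, 8 left
bin 1: place 7, 1 left
bin 2: place 9, 3 left
bin 3: place 9, 3 left
bin 4: place 8, 4 left
bin 1: place 1, 0 left
bin 2: place 2, 1 left
bin 2: place 1, 0 left
bin 5: place 9, 3 left
bin 3: place 2, 1 left
bin 5: place 2, 1 left
bin 4: place 2, 2 left
bin 4: place 2, 0 left

5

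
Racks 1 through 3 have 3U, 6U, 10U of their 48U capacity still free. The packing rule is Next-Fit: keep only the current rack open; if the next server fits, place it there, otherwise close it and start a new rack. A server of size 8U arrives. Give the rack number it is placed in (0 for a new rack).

Next-Fit only looks at rack 3, which has 10U free.
8U fits there.

3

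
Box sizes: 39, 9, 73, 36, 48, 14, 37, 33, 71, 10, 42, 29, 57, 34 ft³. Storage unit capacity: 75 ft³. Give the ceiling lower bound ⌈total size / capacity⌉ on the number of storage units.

8

Total size = 39 + 9 + 73 + 36 + 48 + 14 + 37 + 33 + 71 + 10 + 42 + 29 + 57 + 34 = 532 ft³.
⌈532 / 75⌉ = 8.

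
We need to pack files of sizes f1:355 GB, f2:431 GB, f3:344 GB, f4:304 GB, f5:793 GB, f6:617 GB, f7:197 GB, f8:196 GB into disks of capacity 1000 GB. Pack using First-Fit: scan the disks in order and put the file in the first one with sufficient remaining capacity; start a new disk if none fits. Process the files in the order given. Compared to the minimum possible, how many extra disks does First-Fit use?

First-Fit: [355,431,197] [344,304,196] [793] [617] → 4 disks.
Total size 3237 GB; any packing needs at least ⌈3237/1000⌉ = 4 disks.
So 4 is already optimal.

0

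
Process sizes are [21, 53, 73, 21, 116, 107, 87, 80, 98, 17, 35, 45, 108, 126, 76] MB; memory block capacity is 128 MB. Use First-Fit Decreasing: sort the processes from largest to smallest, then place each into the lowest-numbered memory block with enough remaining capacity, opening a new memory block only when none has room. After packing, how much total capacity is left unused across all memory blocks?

89

Sorted descending: 126, 116, 108, 107, 98, 87, 80, 76, 73, 53, 45, 35, 21, 21, 17.
126 MB → memory block 1 (remaining 2 MB)
116 MB → memory block 2 (remaining 12 MB)
108 MB → memory block 3 (remaining 20 MB)
107 MB → memory block 4 (remaining 21 MB)
98 MB → memory block 5 (remaining 30 MB)
87 MB → memory block 6 (remaining 41 MB)
80 MB → memory block 7 (remaining 48 MB)
76 MB → memory block 8 (remaining 52 MB)
73 MB → memory block 9 (remaining 55 MB)
53 MB → memory block 9 (remaining 2 MB)
45 MB → memory block 7 (remaining 3 MB)
35 MB → memory block 6 (remaining 6 MB)
21 MB → memory block 4 (remaining 0 MB)
21 MB → memory block 5 (remaining 9 MB)
17 MB → memory block 3 (remaining 3 MB)
9 memory blocks × 128 MB = 1152 MB; used 1063 MB; unused 89 MB.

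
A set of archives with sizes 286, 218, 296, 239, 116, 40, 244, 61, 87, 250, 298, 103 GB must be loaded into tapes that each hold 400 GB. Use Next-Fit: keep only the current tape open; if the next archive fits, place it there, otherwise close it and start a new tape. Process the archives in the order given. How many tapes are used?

8

tape 1: place 286 GB, 114 GB left
tape 2: place 218 GB, 182 GB left
tape 3: place 296 GB, 104 GB left
tape 4: place 239 GB, 161 GB left
tape 4: place 116 GB, 45 GB left
tape 4: place 40 GB, 5 GB left
tape 5: place 244 GB, 156 GB left
tape 5: place 61 GB, 95 GB left
tape 5: place 87 GB, 8 GB left
tape 6: place 250 GB, 150 GB left
tape 7: place 298 GB, 102 GB left
tape 8: place 103 GB, 297 GB left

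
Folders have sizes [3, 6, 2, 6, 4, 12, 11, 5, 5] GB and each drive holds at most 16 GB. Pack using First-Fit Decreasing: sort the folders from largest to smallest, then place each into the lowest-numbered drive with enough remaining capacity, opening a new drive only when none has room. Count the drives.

4

Sorted descending: 12, 11, 6, 6, 5, 5, 4, 3, 2.
Put 12 GB in drive 1; 4 GB remain.
Put 11 GB in drive 2; 5 GB remain.
Put 6 GB in drive 3; 10 GB remain.
Put 6 GB in drive 3; 4 GB remain.
Put 5 GB in drive 2; 0 GB remain.
Put 5 GB in drive 4; 11 GB remain.
Put 4 GB in drive 1; 0 GB remain.
Put 3 GB in drive 3; 1 GB remain.
Put 2 GB in drive 4; 9 GB remain.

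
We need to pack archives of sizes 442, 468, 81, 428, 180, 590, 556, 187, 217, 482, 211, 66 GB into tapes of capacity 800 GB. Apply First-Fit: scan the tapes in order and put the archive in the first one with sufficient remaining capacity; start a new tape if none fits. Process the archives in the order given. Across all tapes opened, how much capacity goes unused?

Put 442 GB in tape 1; 358 GB remain.
Put 468 GB in tape 2; 332 GB remain.
Put 81 GB in tape 1; 277 GB remain.
Put 428 GB in tape 3; 372 GB remain.
Put 180 GB in tape 1; 97 GB remain.
Put 590 GB in tape 4; 210 GB remain.
Put 556 GB in tape 5; 244 GB remain.
Put 187 GB in tape 2; 145 GB remain.
Put 217 GB in tape 3; 155 GB remain.
Put 482 GB in tape 6; 318 GB remain.
Put 211 GB in tape 5; 33 GB remain.
Put 66 GB in tape 1; 31 GB remain.
6 tapes × 800 GB = 4800 GB; used 3908 GB; unused 892 GB.

892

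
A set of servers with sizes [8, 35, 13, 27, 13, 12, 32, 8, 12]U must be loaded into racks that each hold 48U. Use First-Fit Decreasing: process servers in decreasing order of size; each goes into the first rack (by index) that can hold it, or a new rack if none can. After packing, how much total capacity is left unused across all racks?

Sorted descending: 35, 32, 27, 13, 13, 12, 12, 8, 8.
rack 1: place 35U, 13U left
rack 2: place 32U, 16U left
rack 3: place 27U, 21U left
rack 1: place 13U, 0U left
rack 2: place 13U, 3U left
rack 3: place 12U, 9U left
rack 4: place 12U, 36U left
rack 3: place 8U, 1U left
rack 4: place 8U, 28U left
4 racks × 48U = 192U; used 160U; unused 32U.

32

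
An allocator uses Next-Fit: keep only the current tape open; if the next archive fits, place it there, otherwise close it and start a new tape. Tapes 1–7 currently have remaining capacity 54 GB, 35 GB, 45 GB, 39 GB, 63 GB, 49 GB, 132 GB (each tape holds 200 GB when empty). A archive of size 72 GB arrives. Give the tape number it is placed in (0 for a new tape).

Next-Fit only looks at tape 7, which has 132 GB free.
72 GB fits there.

7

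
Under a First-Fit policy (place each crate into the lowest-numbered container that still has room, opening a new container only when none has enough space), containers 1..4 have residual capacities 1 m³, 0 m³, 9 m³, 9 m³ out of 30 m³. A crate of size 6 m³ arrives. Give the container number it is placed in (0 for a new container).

3

Containers with room: container 3 (9 m³), container 4 (9 m³).
The first with room is container 3.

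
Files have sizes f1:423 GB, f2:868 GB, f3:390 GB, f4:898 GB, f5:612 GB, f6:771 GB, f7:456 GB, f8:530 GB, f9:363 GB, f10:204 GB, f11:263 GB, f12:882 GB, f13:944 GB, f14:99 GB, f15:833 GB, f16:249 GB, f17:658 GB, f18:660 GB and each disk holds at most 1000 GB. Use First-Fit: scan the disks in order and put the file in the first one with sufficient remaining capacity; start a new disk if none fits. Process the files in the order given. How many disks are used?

disk 1: place f1 (423 GB), 577 GB left
disk 2: place f2 (868 GB), 132 GB left
disk 1: place f3 (390 GB), 187 GB left
disk 3: place f4 (898 GB), 102 GB left
disk 4: place f5 (612 GB), 388 GB left
disk 5: place f6 (771 GB), 229 GB left
disk 6: place f7 (456 GB), 544 GB left
disk 6: place f8 (530 GB), 14 GB left
disk 4: place f9 (363 GB), 25 GB left
disk 5: place f10 (204 GB), 25 GB left
disk 7: place f11 (263 GB), 737 GB left
disk 8: place f12 (882 GB), 118 GB left
disk 9: place f13 (944 GB), 56 GB left
disk 1: place f14 (99 GB), 88 GB left
disk 10: place f15 (833 GB), 167 GB left
disk 7: place f16 (249 GB), 488 GB left
disk 11: place f17 (658 GB), 342 GB left
disk 12: place f18 (660 GB), 340 GB left

12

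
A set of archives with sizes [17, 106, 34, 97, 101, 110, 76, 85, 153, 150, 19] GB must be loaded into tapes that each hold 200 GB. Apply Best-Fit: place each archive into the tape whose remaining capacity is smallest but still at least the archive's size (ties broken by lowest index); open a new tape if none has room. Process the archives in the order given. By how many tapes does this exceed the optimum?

1

Best-Fit: [17,106,34,19] [97,101] [110,76] [85] [153] [150] → 6 tapes.
Total size 948 GB; any packing needs at least ⌈948/200⌉ = 5 tapes.
An optimal packing achieves that bound: [153,34] [150,19,17] [110,85] [106,76] [101,97] → 5 tapes.
Excess: 6 − 5 = 1.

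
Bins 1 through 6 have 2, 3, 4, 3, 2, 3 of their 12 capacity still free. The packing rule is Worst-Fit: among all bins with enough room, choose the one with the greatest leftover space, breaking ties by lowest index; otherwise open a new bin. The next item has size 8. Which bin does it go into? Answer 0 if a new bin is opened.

0

No bin has ≥ 8 free, so a new bin is opened.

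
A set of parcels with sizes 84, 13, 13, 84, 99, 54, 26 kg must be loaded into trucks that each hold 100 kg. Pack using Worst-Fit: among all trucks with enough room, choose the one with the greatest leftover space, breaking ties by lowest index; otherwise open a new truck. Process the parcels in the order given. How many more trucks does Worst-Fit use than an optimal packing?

Worst-Fit: [84,13] [13,84] [99] [54,26] → 4 trucks.
Total size 373 kg; any packing needs at least ⌈373/100⌉ = 4 trucks.
So 4 is already optimal.

0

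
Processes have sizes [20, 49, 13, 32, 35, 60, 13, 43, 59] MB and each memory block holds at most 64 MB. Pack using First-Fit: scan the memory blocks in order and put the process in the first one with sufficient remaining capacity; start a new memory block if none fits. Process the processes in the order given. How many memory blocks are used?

20 MB → memory block 1 (remaining 44 MB)
49 MB → memory block 2 (remaining 15 MB)
13 MB → memory block 1 (remaining 31 MB)
32 MB → memory block 3 (remaining 32 MB)
35 MB → memory block 4 (remaining 29 MB)
60 MB → memory block 5 (remaining 4 MB)
13 MB → memory block 1 (remaining 18 MB)
43 MB → memory block 6 (remaining 21 MB)
59 MB → memory block 7 (remaining 5 MB)
Final memory blocks: [20,13,13] [49] [32] [35] [60] [43] [59].

7 memory blocks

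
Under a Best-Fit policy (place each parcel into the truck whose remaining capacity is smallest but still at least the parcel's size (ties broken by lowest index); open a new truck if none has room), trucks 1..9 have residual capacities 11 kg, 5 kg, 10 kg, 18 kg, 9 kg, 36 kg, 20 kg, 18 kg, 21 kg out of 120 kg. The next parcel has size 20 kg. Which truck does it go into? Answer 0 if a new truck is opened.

7

Trucks with room: truck 6 (36 kg), truck 7 (20 kg), truck 9 (21 kg).
Tightest fit is truck 7 with 20 kg free.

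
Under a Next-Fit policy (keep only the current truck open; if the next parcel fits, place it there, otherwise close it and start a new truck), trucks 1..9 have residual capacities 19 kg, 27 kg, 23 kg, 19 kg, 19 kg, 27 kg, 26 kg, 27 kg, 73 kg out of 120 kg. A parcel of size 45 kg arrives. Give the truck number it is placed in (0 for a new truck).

Next-Fit only looks at truck 9, which has 73 kg free.
45 kg fits there.

9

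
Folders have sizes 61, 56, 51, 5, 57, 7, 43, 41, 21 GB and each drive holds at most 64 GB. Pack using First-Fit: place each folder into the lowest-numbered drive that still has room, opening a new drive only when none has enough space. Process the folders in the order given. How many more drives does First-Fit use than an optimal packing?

First-Fit: [61] [56,5] [51,7] [57] [43,21] [41] → 6 drives.
Total size 342 GB; any packing needs at least ⌈342/64⌉ = 6 drives.
So 6 is already optimal.

0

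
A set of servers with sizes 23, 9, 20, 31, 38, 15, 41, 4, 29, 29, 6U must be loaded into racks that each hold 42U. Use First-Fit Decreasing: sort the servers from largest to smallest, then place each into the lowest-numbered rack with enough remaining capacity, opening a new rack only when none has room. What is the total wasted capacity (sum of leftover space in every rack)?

Sorted descending: 41, 38, 31, 29, 29, 23, 20, 15, 9, 6, 4.
rack 1: place 41U, 1U left
rack 2: place 38U, 4U left
rack 3: place 31U, 11U left
rack 4: place 29U, 13U left
rack 5: place 29U, 13U left
rack 6: place 23U, 19U left
rack 7: place 20U, 22U left
rack 6: place 15U, 4U left
rack 3: place 9U, 2U left
rack 4: place 6U, 7U left
rack 2: place 4U, 0U left
7 racks × 42U = 294U; used 245U; unused 49U.

49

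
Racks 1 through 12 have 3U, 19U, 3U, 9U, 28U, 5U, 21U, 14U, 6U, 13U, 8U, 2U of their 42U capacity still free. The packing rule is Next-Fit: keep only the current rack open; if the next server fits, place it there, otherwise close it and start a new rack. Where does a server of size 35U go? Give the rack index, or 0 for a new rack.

0

Next-Fit only looks at rack 12, which has 2U free.
35U does not fit, so a new rack is opened.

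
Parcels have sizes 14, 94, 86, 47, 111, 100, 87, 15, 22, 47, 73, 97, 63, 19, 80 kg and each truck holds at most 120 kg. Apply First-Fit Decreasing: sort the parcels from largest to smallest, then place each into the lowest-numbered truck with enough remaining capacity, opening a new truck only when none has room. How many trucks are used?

Sorted descending: 111, 100, 97, 94, 87, 86, 80, 73, 63, 47, 47, 22, 19, 15, 14.
111 kg → truck 1 (remaining 9 kg)
100 kg → truck 2 (remaining 20 kg)
97 kg → truck 3 (remaining 23 kg)
94 kg → truck 4 (remaining 26 kg)
87 kg → truck 5 (remaining 33 kg)
86 kg → truck 6 (remaining 34 kg)
80 kg → truck 7 (remaining 40 kg)
73 kg → truck 8 (remaining 47 kg)
63 kg → truck 9 (remaining 57 kg)
47 kg → truck 8 (remaining 0 kg)
47 kg → truck 9 (remaining 10 kg)
22 kg → truck 3 (remaining 1 kg)
19 kg → truck 2 (remaining 1 kg)
15 kg → truck 4 (remaining 11 kg)
14 kg → truck 5 (remaining 19 kg)

9 trucks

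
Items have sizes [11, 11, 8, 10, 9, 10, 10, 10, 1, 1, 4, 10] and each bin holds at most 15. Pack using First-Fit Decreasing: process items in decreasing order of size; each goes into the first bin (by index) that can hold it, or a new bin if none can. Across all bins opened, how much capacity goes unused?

Sorted descending: 11, 11, 10, 10, 10, 10, 10, 9, 8, 4, 1, 1.
Put 11 in bin 1; 4 remain.
Put 11 in bin 2; 4 remain.
Put 10 in bin 3; 5 remain.
Put 10 in bin 4; 5 remain.
Put 10 in bin 5; 5 remain.
Put 10 in bin 6; 5 remain.
Put 10 in bin 7; 5 remain.
Put 9 in bin 8; 6 remain.
Put 8 in bin 9; 7 remain.
Put 4 in bin 1; 0 remain.
Put 1 in bin 2; 3 remain.
Put 1 in bin 2; 2 remain.
9 bins × 15 = 135; used 95; unused 40.

40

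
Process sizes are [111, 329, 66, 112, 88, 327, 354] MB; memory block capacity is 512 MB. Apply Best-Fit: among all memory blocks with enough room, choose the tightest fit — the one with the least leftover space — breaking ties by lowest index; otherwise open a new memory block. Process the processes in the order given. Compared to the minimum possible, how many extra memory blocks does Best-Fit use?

Best-Fit: [111,329,66] [112,88] [327] [354] → 4 memory blocks.
Total size 1387 MB; any packing needs at least ⌈1387/512⌉ = 3 memory blocks.
An optimal packing achieves that bound: [354,112] [329,111,66] [327,88] → 3 memory blocks.
Excess: 4 − 3 = 1.

1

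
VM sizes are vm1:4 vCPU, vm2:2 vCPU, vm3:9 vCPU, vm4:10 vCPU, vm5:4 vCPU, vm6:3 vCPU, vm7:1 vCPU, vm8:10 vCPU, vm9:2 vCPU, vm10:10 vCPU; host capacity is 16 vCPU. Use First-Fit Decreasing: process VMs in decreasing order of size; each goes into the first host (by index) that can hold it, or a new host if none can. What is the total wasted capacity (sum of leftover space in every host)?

9

Sorted descending: 10, 10, 10, 9, 4, 4, 3, 2, 2, 1.
10 vCPU → host 1 (remaining 6 vCPU)
10 vCPU → host 2 (remaining 6 vCPU)
10 vCPU → host 3 (remaining 6 vCPU)
9 vCPU → host 4 (remaining 7 vCPU)
4 vCPU → host 1 (remaining 2 vCPU)
4 vCPU → host 2 (remaining 2 vCPU)
3 vCPU → host 3 (remaining 3 vCPU)
2 vCPU → host 1 (remaining 0 vCPU)
2 vCPU → host 2 (remaining 0 vCPU)
1 vCPU → host 3 (remaining 2 vCPU)
4 hosts × 16 vCPU = 64 vCPU; used 55 vCPU; unused 9 vCPU.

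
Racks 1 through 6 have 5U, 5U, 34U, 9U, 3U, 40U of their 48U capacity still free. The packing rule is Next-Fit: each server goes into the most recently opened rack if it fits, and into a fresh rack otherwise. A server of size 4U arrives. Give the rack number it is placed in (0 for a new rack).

6

Next-Fit only looks at rack 6, which has 40U free.
4U fits there.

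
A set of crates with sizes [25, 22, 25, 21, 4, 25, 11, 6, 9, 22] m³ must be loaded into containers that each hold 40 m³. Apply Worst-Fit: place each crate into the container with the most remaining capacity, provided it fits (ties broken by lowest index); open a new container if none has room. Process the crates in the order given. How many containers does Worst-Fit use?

25 m³ → container 1 (remaining 15 m³)
22 m³ → container 2 (remaining 18 m³)
25 m³ → container 3 (remaining 15 m³)
21 m³ → container 4 (remaining 19 m³)
4 m³ → container 4 (remaining 15 m³)
25 m³ → container 5 (remaining 15 m³)
11 m³ → container 2 (remaining 7 m³)
6 m³ → container 1 (remaining 9 m³)
9 m³ → container 3 (remaining 6 m³)
22 m³ → container 6 (remaining 18 m³)

6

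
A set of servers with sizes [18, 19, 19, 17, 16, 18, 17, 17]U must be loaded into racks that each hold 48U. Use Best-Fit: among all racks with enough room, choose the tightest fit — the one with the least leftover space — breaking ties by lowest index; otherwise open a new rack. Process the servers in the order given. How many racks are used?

rack 1: place 18U, 30U left
rack 1: place 19U, 11U left
rack 2: place 19U, 29U left
rack 2: place 17U, 12U left
rack 3: place 16U, 32U left
rack 3: place 18U, 14U left
rack 4: place 17U, 31U left
rack 4: place 17U, 14U left
Final racks: [18,19] [19,17] [16,18] [17,17].

4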